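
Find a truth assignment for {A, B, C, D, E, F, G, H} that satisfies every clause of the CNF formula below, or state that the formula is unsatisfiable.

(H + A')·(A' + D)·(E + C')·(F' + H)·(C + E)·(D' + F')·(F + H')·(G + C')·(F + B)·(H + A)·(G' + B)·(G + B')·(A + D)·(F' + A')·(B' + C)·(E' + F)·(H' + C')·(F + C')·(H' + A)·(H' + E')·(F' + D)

Suppose H = 1.
Unit clause (F) forces F = 1.
Unit clause (D') forces D = 0.
Now (D) is unsatisfied and unit — conflict.
That branch fails; take H = 0 instead.
Unit clause (A') forces A = 0.
Now (A) is unsatisfied and unit — conflict.
Either choice for H ends in contradiction.

UNSATISFIABLE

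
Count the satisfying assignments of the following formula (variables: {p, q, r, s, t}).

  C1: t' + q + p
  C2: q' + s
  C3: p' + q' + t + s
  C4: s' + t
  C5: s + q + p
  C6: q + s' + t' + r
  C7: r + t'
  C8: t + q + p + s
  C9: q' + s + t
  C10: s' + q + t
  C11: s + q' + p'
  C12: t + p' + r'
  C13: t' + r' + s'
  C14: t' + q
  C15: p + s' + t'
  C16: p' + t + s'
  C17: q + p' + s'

There are 2^5 = 32 truth assignments over (p, q, r, s, t).
Split on r. With r = 1, the clauses containing r are satisfied and r' drops from the rest; 0 of the 2^4 = 16 assignments to the other variables satisfy what remains.
With r = 0, by the same count on the reduced clause set, 1 assignment works.
(One model: p=T, q=F, r=F, s=F, t=F.)
Total: 0 + 1 = 1.

1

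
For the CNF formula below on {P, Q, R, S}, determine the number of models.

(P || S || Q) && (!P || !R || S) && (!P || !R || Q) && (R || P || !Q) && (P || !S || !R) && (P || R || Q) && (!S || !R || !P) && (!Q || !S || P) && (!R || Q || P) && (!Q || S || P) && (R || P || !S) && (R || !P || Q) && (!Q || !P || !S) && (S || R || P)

1

There are 2^4 = 16 truth assignments over (P, Q, R, S).
Check each against the 14 clauses (columns in the order P, Q, R, S):
  F F F F  ✗ fails (P || S || Q)
  F F F T  ✗ fails (P || R || Q)
  F F T F  ✗ fails (P || S || Q)
  F F T T  ✗ fails (P || !S || !R)
  F T F F  ✗ fails (R || P || !Q)
  F T F T  ✗ fails (R || P || !Q)
  F T T F  ✗ fails (!Q || S || P)
  F T T T  ✗ fails (P || !S || !R)
  T F F F  ✗ fails (R || !P || Q)
  T F F T  ✗ fails (R || !P || Q)
  T F T F  ✗ fails (!P || !R || S)
  T F T T  ✗ fails (!P || !R || Q)
  T T F F  ✓ satisfies all
  T T F T  ✗ fails (!Q || !P || !S)
  T T T F  ✗ fails (!P || !R || S)
  T T T T  ✗ fails (!S || !R || !P)
1 of the 16 rows is a model.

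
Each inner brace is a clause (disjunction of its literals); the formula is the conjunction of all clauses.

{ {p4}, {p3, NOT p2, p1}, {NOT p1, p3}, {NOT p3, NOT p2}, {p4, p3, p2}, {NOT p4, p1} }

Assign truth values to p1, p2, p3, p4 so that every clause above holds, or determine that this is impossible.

p1 ↦ true,  p2 ↦ false,  p3 ↦ true,  p4 ↦ true

From the singleton clause (p4), p4 = true.
From the singleton clause (p1), p1 = true.
From the singleton clause (p3), p3 = true.
From the singleton clause (NOT p2), p2 = false.
This assignment satisfies each clause.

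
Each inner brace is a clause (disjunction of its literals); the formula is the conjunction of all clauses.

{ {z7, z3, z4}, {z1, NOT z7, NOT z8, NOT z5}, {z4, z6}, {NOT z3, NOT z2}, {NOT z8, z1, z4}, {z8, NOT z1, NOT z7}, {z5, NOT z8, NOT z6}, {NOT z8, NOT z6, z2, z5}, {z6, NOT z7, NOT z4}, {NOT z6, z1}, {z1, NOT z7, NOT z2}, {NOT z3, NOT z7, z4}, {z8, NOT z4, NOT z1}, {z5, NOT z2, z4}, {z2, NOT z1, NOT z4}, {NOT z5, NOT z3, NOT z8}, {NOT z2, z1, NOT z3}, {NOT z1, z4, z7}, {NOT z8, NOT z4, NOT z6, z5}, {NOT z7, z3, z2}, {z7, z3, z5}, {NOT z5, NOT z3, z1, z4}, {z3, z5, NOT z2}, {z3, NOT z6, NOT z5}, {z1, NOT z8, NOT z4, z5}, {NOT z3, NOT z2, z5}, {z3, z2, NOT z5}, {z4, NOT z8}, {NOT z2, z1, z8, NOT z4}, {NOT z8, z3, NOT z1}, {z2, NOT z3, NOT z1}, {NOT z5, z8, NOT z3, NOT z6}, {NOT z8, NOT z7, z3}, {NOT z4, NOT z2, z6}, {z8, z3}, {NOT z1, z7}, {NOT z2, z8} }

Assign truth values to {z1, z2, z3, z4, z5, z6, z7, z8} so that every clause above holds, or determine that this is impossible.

Suppose z4 = true.
Suppose z3 = true.
(NOT z2) alone gives z2 = false.
(NOT z1) alone gives z1 = false.
(NOT z6) alone gives z6 = false.
(NOT z7) alone gives z7 = false.
Suppose z5 = true.
(NOT z8) alone gives z8 = false.
This assignment satisfies each clause.

z1: false,  z2: false,  z3: true,  z4: true,  z5: true,  z6: false,  z7: false,  z8: false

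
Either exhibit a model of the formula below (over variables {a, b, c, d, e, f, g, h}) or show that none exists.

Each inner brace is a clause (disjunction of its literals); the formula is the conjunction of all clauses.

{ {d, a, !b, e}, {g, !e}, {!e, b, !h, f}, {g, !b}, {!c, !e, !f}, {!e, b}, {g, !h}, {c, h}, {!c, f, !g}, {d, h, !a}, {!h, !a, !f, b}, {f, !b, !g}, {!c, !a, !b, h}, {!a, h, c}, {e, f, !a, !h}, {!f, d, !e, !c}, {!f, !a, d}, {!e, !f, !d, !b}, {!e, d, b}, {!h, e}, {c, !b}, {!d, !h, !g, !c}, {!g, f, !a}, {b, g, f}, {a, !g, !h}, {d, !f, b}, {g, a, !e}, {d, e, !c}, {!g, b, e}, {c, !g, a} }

Case g = true:
Case e = false:
From the singleton clause (!h), h = false.
From the singleton clause (c), c = true.
From the singleton clause (f), f = true.
From the singleton clause (d), d = true.
From the singleton clause (b), b = true.
From the singleton clause (!a), a = false.
This assignment satisfies each clause.

a: false,  b: true,  c: true,  d: true,  e: false,  f: true,  g: true,  h: false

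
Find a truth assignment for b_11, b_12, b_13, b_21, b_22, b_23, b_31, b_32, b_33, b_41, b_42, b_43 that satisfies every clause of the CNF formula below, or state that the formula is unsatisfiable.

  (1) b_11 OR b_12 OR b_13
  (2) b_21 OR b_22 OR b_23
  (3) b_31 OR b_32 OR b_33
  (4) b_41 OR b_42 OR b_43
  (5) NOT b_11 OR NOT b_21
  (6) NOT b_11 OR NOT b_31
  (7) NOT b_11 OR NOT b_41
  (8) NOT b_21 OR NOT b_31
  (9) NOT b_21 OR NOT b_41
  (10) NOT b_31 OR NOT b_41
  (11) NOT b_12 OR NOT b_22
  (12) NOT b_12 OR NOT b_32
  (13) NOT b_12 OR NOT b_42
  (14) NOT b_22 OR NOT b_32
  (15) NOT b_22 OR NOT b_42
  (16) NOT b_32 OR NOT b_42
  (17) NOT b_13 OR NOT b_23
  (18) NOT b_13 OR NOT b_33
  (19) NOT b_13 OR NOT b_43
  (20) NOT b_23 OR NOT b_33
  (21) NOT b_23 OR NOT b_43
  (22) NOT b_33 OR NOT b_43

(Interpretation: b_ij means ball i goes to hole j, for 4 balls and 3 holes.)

Suppose b_11 = false.
Suppose b_12 = true.
From the singleton clause (NOT b_22), b_22 = false.
From the singleton clause (NOT b_32), b_32 = false.
From the singleton clause (NOT b_42), b_42 = false.
Suppose b_21 = true.
From the singleton clause (NOT b_31), b_31 = false.
From the singleton clause (b_33), b_33 = true.
From the singleton clause (NOT b_41), b_41 = false.
From the singleton clause (b_43), b_43 = true.
Now (NOT b_43) is unsatisfied and unit — conflict.
That branch fails; take b_21 = false instead.
From the singleton clause (b_23), b_23 = true.
From the singleton clause (NOT b_13), b_13 = false.
From the singleton clause (NOT b_33), b_33 = false.
From the singleton clause (b_31), b_31 = true.
From the singleton clause (NOT b_41), b_41 = false.
From the singleton clause (b_43), b_43 = true.
Now (NOT b_43) is unsatisfied and unit — conflict.
Both values of b_21 lead to a conflict.
That branch fails; take b_12 = false instead.
From the singleton clause (b_13), b_13 = true.
From the singleton clause (NOT b_23), b_23 = false.
From the singleton clause (NOT b_33), b_33 = false.
From the singleton clause (NOT b_43), b_43 = false.
Suppose b_21 = true.
From the singleton clause (NOT b_31), b_31 = false.
From the singleton clause (b_32), b_32 = true.
From the singleton clause (NOT b_41), b_41 = false.
From the singleton clause (b_42), b_42 = true.
Now (NOT b_42) is unsatisfied and unit — conflict.
That branch fails; take b_21 = false instead.
From the singleton clause (b_22), b_22 = true.
From the singleton clause (NOT b_32), b_32 = false.
From the singleton clause (b_31), b_31 = true.
From the singleton clause (NOT b_41), b_41 = false.
From the singleton clause (b_42), b_42 = true.
Now (NOT b_42) is unsatisfied and unit — conflict.
Both values of b_21 lead to a conflict.
Both values of b_12 lead to a conflict.
That branch fails; take b_11 = true instead.
From the singleton clause (NOT b_21), b_21 = false.
From the singleton clause (NOT b_31), b_31 = false.
From the singleton clause (NOT b_41), b_41 = false.
Suppose b_22 = true.
From the singleton clause (NOT b_12), b_12 = false.
From the singleton clause (NOT b_32), b_32 = false.
From the singleton clause (b_33), b_33 = true.
From the singleton clause (NOT b_42), b_42 = false.
From the singleton clause (b_43), b_43 = true.
Now (NOT b_43) is unsatisfied and unit — conflict.
That branch fails; take b_22 = false instead.
From the singleton clause (b_23), b_23 = true.
From the singleton clause (NOT b_13), b_13 = false.
From the singleton clause (NOT b_33), b_33 = false.
From the singleton clause (b_32), b_32 = true.
From the singleton clause (NOT b_12), b_12 = false.
From the singleton clause (NOT b_42), b_42 = false.
From the singleton clause (b_43), b_43 = true.
Now (NOT b_43) is unsatisfied and unit — conflict.
Both values of b_22 lead to a conflict.
Both values of b_11 lead to a conflict.

UNSATISFIABLE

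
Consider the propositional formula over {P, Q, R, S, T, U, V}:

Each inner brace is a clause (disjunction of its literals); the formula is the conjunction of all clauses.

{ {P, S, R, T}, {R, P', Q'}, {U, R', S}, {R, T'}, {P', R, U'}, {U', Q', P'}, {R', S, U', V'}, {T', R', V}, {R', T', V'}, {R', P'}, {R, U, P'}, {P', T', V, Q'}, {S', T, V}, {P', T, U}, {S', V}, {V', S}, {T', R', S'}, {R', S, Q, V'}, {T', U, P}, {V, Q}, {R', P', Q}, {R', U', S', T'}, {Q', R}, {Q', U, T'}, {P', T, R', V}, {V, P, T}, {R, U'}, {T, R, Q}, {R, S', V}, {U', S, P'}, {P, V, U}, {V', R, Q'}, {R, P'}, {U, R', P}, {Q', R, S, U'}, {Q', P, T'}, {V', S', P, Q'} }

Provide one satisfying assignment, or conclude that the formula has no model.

P=0,  Q=0,  R=1,  S=1,  T=0,  U=1,  V=1

Branch on R: set R = 1.
(P') alone gives P = 0.
(U) alone gives U = 1.
Branch on S: set S = 1.
(V) alone gives V = 1.
(T') alone gives T = 0.
(Q') alone gives Q = 0.
All clauses are satisfied.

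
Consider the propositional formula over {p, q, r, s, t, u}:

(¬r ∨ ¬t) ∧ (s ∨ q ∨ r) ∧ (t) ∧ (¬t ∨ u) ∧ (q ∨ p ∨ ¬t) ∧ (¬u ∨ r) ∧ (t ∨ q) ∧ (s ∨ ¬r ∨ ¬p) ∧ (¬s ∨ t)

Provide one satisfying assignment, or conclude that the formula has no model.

UNSATISFIABLE

Unit clause (t) forces t = True.
Unit clause (¬r) forces r = False.
Unit clause (u) forces u = True.
That conflicts with the unit clause (¬u).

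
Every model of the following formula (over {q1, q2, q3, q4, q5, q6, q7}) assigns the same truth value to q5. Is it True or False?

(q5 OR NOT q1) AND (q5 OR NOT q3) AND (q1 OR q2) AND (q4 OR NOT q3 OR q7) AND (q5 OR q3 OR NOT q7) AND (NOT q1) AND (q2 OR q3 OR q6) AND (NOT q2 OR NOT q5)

Suppose q5 = true.
Unit clause (NOT q1) forces q1 = false.
Unit clause (q2) forces q2 = true.
That conflicts with the unit clause (NOT q2).
So every satisfying assignment has q5 = False.

False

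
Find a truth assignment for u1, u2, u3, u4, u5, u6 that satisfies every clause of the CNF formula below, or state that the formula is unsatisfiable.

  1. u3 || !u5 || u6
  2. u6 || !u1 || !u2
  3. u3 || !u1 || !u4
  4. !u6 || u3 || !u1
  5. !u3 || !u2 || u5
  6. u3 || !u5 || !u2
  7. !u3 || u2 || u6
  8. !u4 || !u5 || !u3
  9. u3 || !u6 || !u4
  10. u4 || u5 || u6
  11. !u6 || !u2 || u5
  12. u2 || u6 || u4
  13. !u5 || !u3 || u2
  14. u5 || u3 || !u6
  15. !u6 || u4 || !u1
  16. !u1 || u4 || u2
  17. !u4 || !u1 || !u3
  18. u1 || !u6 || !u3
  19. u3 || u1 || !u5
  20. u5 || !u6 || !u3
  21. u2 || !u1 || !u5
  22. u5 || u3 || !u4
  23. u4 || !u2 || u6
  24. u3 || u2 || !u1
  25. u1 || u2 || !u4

UNSATISFIABLE

Try u3 = true.
Try u2 = false.
Unit clause (u6) forces u6 = true.
Unit clause (!u5) forces u5 = false.
Now (u5) is unsatisfied and unit — conflict.
That branch fails; take u2 = true instead.
Unit clause (u5) forces u5 = true.
Unit clause (!u4) forces u4 = false.
Unit clause (u6) forces u6 = true.
Unit clause (!u1) forces u1 = false.
Now (u1) is unsatisfied and unit — conflict.
Either choice for u2 ends in contradiction.
That branch fails; take u3 = false instead.
Try u5 = false.
Unit clause (!u6) forces u6 = false.
Unit clause (u4) forces u4 = true.
Now (!u4) is unsatisfied and unit — conflict.
That branch fails; take u5 = true instead.
Unit clause (u6) forces u6 = true.
Unit clause (!u1) forces u1 = false.
Now (u1) is unsatisfied and unit — conflict.
Either choice for u5 ends in contradiction.
Either choice for u3 ends in contradiction.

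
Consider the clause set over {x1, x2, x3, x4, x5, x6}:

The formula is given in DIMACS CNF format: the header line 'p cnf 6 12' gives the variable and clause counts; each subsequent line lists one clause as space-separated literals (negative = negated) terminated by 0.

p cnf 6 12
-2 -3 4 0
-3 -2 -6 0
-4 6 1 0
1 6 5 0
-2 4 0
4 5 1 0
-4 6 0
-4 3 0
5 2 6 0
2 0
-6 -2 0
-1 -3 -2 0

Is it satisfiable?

No

The clause (x2) is unit, so x2 = True.
The clause (x4) is unit, so x4 = True.
The clause (x6) is unit, so x6 = True.
Now (¬x6) is unsatisfied and unit — conflict.
No assignment satisfies every clause.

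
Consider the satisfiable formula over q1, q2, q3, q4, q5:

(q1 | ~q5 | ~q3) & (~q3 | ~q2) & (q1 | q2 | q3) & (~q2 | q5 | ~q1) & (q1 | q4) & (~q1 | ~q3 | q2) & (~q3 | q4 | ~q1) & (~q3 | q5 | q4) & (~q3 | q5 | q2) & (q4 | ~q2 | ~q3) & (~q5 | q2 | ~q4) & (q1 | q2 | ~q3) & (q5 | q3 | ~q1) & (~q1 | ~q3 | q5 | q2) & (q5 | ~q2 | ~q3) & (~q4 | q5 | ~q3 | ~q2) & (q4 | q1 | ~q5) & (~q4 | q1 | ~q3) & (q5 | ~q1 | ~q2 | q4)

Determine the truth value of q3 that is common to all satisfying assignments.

False

Suppose q3 = 1.
The clause (~q2) is unit, so q2 = 0.
The clause (~q1) is unit, so q1 = 0.
Now (q1) is unsatisfied and unit — conflict.
So every satisfying assignment has q3 = False.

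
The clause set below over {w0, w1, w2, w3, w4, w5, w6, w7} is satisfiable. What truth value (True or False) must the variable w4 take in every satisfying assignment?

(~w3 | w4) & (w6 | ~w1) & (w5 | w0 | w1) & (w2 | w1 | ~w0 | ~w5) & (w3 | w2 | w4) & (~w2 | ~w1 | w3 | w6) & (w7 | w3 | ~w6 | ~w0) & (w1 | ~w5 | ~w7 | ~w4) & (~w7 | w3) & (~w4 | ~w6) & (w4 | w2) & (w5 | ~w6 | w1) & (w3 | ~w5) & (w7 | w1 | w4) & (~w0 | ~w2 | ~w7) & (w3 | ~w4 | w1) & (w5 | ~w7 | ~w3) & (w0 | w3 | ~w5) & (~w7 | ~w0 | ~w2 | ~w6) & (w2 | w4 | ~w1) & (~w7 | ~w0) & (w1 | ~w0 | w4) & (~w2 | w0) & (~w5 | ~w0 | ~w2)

Suppose w4 = 0.
(~w3) alone gives w3 = 0.
(w2) alone gives w2 = 1.
(~w7) alone gives w7 = 0.
(~w5) alone gives w5 = 0.
(w1) alone gives w1 = 1.
(w6) alone gives w6 = 1.
(~w0) alone gives w0 = 0.
That conflicts with the unit clause (w0).
So every satisfying assignment has w4 = True.

True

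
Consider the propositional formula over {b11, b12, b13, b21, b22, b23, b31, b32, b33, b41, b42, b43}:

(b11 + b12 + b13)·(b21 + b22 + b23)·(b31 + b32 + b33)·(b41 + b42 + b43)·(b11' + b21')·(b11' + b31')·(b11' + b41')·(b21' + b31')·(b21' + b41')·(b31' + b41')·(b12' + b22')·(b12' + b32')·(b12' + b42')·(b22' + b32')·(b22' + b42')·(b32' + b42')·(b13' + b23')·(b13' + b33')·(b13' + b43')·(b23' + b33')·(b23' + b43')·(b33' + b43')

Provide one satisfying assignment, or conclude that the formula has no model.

Try b11 = 0.
Try b12 = 1.
(b22') alone gives b22 = 0.
(b32') alone gives b32 = 0.
(b42') alone gives b42 = 0.
Try b21 = 1.
(b31') alone gives b31 = 0.
(b33) alone gives b33 = 1.
(b41') alone gives b41 = 0.
(b43) alone gives b43 = 1.
But (b43') is also a unit clause — contradiction.
So b21 must be the other value — set b21 = 0.
(b23) alone gives b23 = 1.
(b13') alone gives b13 = 0.
(b33') alone gives b33 = 0.
(b31) alone gives b31 = 1.
(b41') alone gives b41 = 0.
(b43) alone gives b43 = 1.
But (b43') is also a unit clause — contradiction.
Neither b21 = 1 nor b21 = 0 works.
So b12 must be the other value — set b12 = 0.
(b13) alone gives b13 = 1.
(b23') alone gives b23 = 0.
(b33') alone gives b33 = 0.
(b43') alone gives b43 = 0.
Try b21 = 1.
(b31') alone gives b31 = 0.
(b32) alone gives b32 = 1.
(b41') alone gives b41 = 0.
(b42) alone gives b42 = 1.
But (b42') is also a unit clause — contradiction.
So b21 must be the other value — set b21 = 0.
(b22) alone gives b22 = 1.
(b32') alone gives b32 = 0.
(b31) alone gives b31 = 1.
(b41') alone gives b41 = 0.
(b42) alone gives b42 = 1.
But (b42') is also a unit clause — contradiction.
Neither b21 = 1 nor b21 = 0 works.
Neither b12 = 1 nor b12 = 0 works.
So b11 must be the other value — set b11 = 1.
(b21') alone gives b21 = 0.
(b31') alone gives b31 = 0.
(b41') alone gives b41 = 0.
Try b22 = 1.
(b12') alone gives b12 = 0.
(b32') alone gives b32 = 0.
(b33) alone gives b33 = 1.
(b42') alone gives b42 = 0.
(b43) alone gives b43 = 1.
But (b43') is also a unit clause — contradiction.
So b22 must be the other value — set b22 = 0.
(b23) alone gives b23 = 1.
(b13') alone gives b13 = 0.
(b33') alone gives b33 = 0.
(b32) alone gives b32 = 1.
(b12') alone gives b12 = 0.
(b42') alone gives b42 = 0.
(b43) alone gives b43 = 1.
But (b43') is also a unit clause — contradiction.
Neither b22 = 1 nor b22 = 0 works.
Neither b11 = 1 nor b11 = 0 works.

UNSATISFIABLE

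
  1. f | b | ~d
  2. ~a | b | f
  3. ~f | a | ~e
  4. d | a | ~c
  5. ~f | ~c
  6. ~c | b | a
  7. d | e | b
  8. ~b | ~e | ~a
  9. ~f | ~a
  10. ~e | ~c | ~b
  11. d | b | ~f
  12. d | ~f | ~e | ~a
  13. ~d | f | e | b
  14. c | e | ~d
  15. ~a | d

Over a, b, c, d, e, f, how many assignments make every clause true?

There are 2^6 = 64 truth assignments over (a, b, c, d, e, f).
Split on e. With e = 1, the clauses containing e are satisfied and ~e drops from the rest; 3 of the 2^5 = 32 assignments to the other variables satisfy what remains.
With e = 0, by the same count on the reduced clause set, 4 assignments work.
(One model: a=F, b=F, c=F, d=F, e=T, f=F.)
Total: 3 + 4 = 7.

7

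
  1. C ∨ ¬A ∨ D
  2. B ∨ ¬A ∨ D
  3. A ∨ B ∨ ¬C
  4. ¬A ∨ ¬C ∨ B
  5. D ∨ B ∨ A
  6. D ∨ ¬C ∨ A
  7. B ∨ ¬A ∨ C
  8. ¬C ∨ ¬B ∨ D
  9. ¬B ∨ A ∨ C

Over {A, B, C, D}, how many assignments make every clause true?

There are 2^4 = 16 truth assignments over (A, B, C, D).
Check each against the 9 clauses (columns in the order A, B, C, D):
  F F F F  ✗ fails (D ∨ B ∨ A)
  F F F T  ✓ satisfies all
  F F T F  ✗ fails (A ∨ B ∨ ¬C)
  F F T T  ✗ fails (A ∨ B ∨ ¬C)
  F T F F  ✗ fails (¬B ∨ A ∨ C)
  F T F T  ✗ fails (¬B ∨ A ∨ C)
  F T T F  ✗ fails (D ∨ ¬C ∨ A)
  F T T T  ✓ satisfies all
  T F F F  ✗ fails (C ∨ ¬A ∨ D)
  T F F T  ✗ fails (B ∨ ¬A ∨ C)
  T F T F  ✗ fails (B ∨ ¬A ∨ D)
  T F T T  ✗ fails (¬A ∨ ¬C ∨ B)
  T T F F  ✗ fails (C ∨ ¬A ∨ D)
  T T F T  ✓ satisfies all
  T T T F  ✗ fails (¬C ∨ ¬B ∨ D)
  T T T T  ✓ satisfies all
4 of the 16 rows are models.

4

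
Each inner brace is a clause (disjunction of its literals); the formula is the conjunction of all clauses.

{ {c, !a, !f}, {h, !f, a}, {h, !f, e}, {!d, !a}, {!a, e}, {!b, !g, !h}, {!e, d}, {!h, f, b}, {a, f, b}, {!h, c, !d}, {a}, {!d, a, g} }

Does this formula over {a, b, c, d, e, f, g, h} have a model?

(a) alone gives a = true.
(!d) alone gives d = false.
(e) alone gives e = true.
That conflicts with the unit clause (!e).
No assignment satisfies every clause.

No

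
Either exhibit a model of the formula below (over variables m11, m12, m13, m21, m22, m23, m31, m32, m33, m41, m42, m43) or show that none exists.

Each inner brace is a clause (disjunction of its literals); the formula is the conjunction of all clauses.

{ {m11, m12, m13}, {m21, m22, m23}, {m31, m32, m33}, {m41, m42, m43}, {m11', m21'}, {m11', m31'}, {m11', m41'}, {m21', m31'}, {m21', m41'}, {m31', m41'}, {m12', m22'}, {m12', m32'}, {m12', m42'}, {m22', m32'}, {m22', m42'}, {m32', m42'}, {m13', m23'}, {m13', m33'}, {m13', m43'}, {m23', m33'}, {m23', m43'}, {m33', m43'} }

UNSATISFIABLE

Branch on m11: set m11 = 0.
Branch on m12: set m12 = 1.
The clause (m22') is unit, so m22 = 0.
The clause (m32') is unit, so m32 = 0.
The clause (m42') is unit, so m42 = 0.
Branch on m21: set m21 = 1.
The clause (m31') is unit, so m31 = 0.
The clause (m33) is unit, so m33 = 1.
The clause (m41') is unit, so m41 = 0.
The clause (m43) is unit, so m43 = 1.
Now (m43') is unsatisfied and unit — conflict.
Backtrack on m21: now try m21 = 0.
The clause (m23) is unit, so m23 = 1.
The clause (m13') is unit, so m13 = 0.
The clause (m33') is unit, so m33 = 0.
The clause (m31) is unit, so m31 = 1.
The clause (m41') is unit, so m41 = 0.
The clause (m43) is unit, so m43 = 1.
Now (m43') is unsatisfied and unit — conflict.
Both values of m21 lead to a conflict.
Backtrack on m12: now try m12 = 0.
The clause (m13) is unit, so m13 = 1.
The clause (m23') is unit, so m23 = 0.
The clause (m33') is unit, so m33 = 0.
The clause (m43') is unit, so m43 = 0.
Branch on m21: set m21 = 1.
The clause (m31') is unit, so m31 = 0.
The clause (m32) is unit, so m32 = 1.
The clause (m41') is unit, so m41 = 0.
The clause (m42) is unit, so m42 = 1.
Now (m42') is unsatisfied and unit — conflict.
Backtrack on m21: now try m21 = 0.
The clause (m22) is unit, so m22 = 1.
The clause (m32') is unit, so m32 = 0.
The clause (m31) is unit, so m31 = 1.
The clause (m41') is unit, so m41 = 0.
The clause (m42) is unit, so m42 = 1.
Now (m42') is unsatisfied and unit — conflict.
Both values of m21 lead to a conflict.
Both values of m12 lead to a conflict.
Backtrack on m11: now try m11 = 1.
The clause (m21') is unit, so m21 = 0.
The clause (m31') is unit, so m31 = 0.
The clause (m41') is unit, so m41 = 0.
Branch on m22: set m22 = 1.
The clause (m12') is unit, so m12 = 0.
The clause (m32') is unit, so m32 = 0.
The clause (m33) is unit, so m33 = 1.
The clause (m42') is unit, so m42 = 0.
The clause (m43) is unit, so m43 = 1.
Now (m43') is unsatisfied and unit — conflict.
Backtrack on m22: now try m22 = 0.
The clause (m23) is unit, so m23 = 1.
The clause (m13') is unit, so m13 = 0.
The clause (m33') is unit, so m33 = 0.
The clause (m32) is unit, so m32 = 1.
The clause (m12') is unit, so m12 = 0.
The clause (m42') is unit, so m42 = 0.
The clause (m43) is unit, so m43 = 1.
Now (m43') is unsatisfied and unit — conflict.
Both values of m22 lead to a conflict.
Both values of m11 lead to a conflict.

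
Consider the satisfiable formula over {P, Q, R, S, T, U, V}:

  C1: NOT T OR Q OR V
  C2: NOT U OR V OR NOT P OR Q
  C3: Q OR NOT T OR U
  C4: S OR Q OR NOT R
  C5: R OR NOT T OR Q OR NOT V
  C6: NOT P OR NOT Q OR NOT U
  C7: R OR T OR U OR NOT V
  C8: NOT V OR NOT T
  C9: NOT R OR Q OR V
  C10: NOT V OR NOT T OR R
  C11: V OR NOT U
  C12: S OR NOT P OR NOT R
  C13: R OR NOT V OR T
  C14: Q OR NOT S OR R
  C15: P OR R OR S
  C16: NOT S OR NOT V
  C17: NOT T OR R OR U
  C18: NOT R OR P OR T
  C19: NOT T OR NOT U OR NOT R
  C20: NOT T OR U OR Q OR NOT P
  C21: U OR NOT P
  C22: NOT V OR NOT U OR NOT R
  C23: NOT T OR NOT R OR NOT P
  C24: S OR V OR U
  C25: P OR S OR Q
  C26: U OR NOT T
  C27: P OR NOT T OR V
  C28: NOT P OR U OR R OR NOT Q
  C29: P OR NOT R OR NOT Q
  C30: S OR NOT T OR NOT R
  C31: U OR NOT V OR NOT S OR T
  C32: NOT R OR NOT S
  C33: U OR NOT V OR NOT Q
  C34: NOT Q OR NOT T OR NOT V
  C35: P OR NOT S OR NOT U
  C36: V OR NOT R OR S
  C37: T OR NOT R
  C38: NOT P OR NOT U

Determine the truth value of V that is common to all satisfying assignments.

False

Suppose V = true.
(NOT T) alone gives T = false.
(R) alone gives R = true.
That conflicts with the unit clause (NOT R).
So every satisfying assignment has V = False.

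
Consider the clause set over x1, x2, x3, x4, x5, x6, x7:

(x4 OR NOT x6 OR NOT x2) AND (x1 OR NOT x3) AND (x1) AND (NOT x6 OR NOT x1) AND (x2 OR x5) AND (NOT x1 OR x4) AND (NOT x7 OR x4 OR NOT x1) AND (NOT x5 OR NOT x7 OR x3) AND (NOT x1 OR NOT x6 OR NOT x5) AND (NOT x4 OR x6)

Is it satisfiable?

(x1) alone gives x1 = true.
(NOT x6) alone gives x6 = false.
(x4) alone gives x4 = true.
That conflicts with the unit clause (NOT x4).
No assignment satisfies every clause.

Unsatisfiable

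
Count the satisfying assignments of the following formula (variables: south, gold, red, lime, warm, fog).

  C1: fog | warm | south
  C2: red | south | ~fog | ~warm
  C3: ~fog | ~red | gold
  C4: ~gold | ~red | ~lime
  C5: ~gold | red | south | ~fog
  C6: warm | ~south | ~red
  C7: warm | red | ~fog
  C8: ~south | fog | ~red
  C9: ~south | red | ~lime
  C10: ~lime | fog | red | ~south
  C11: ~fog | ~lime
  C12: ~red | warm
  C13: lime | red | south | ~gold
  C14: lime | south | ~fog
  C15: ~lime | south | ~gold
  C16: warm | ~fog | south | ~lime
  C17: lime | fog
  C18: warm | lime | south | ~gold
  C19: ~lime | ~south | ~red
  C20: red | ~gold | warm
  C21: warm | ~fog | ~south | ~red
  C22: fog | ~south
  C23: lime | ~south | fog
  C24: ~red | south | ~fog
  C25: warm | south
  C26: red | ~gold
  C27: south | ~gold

There are 2^6 = 64 truth assignments over (south, gold, red, lime, warm, fog).
Split on warm. With warm = 1, the clauses containing warm are satisfied and ~warm drops from the rest; 4 of the 2^5 = 32 assignments to the other variables satisfy what remains.
With warm = 0, by the same count on the reduced clause set, 0 assignments work.
Total: 4 + 0 = 4.

4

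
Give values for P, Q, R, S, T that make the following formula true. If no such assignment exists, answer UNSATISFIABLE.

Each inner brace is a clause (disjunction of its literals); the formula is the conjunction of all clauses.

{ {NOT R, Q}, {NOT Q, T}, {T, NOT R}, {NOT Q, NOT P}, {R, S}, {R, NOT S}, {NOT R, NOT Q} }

Branch on R: set R = false.
Unit clause (S) forces S = true.
But (NOT S) is also a unit clause — contradiction.
That branch fails; take R = true instead.
Unit clause (Q) forces Q = true.
But (NOT Q) is also a unit clause — contradiction.
Both values of R lead to a conflict.

UNSATISFIABLE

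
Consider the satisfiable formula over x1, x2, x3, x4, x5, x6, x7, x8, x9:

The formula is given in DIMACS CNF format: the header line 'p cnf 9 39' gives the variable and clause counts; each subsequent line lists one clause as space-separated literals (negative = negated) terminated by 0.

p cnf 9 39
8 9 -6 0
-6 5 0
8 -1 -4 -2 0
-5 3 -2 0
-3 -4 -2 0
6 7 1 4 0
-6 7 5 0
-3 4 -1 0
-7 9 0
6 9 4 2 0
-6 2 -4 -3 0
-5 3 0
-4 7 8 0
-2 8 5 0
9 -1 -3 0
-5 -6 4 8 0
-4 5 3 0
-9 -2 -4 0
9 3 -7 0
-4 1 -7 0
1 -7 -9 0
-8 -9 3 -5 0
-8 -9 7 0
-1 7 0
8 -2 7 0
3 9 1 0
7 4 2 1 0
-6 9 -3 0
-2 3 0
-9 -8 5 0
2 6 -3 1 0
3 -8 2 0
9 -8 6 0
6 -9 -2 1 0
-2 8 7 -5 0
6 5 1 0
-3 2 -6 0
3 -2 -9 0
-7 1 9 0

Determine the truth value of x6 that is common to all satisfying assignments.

False

Suppose x6 = True.
Unit clause (x5) forces x5 = True.
Unit clause (x3) forces x3 = True.
Unit clause (x9) forces x9 = True.
Unit clause (x2) forces x2 = True.
Unit clause (¬x4) forces x4 = False.
Unit clause (¬x1) forces x1 = False.
Unit clause (x8) forces x8 = True.
Unit clause (¬x7) forces x7 = False.
But (x7) is also a unit clause — contradiction.
So every satisfying assignment has x6 = False.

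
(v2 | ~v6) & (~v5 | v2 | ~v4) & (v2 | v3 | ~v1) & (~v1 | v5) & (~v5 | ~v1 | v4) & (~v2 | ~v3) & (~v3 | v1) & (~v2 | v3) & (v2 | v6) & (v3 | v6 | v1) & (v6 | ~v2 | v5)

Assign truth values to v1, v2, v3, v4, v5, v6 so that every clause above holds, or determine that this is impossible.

UNSATISFIABLE

Try v2 = 1.
(~v3) alone gives v3 = 0.
Now (v3) is unsatisfied and unit — conflict.
That branch fails; take v2 = 0 instead.
(~v6) alone gives v6 = 0.
Now (v6) is unsatisfied and unit — conflict.
Either choice for v2 ends in contradiction.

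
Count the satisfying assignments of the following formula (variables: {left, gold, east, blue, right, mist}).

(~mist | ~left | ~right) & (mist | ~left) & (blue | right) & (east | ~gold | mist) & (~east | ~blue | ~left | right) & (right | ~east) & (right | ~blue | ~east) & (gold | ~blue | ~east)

There are 2^6 = 64 truth assignments over (left, gold, east, blue, right, mist).
Split on blue. With blue = 1, the clauses containing blue are satisfied and ~blue drops from the rest; 10 of the 2^5 = 32 assignments to the other variables satisfy what remains.
With blue = 0, by the same count on the reduced clause set, 7 assignments work.
Total: 10 + 7 = 17.

17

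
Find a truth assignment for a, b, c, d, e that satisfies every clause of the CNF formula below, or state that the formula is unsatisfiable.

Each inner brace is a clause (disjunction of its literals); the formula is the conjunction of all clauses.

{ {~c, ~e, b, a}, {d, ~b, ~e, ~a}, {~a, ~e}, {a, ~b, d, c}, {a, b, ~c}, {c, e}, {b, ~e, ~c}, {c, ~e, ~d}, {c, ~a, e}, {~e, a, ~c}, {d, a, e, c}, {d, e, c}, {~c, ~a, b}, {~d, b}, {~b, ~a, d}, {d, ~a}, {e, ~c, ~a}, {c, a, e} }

a: 0, b: 0, c: 0, d: 0, e: 1

Branch on a: set a = 0.
Branch on b: set b = 0.
(~c) alone gives c = 0.
(e) alone gives e = 1.
(~d) alone gives d = 0.
This assignment satisfies each clause.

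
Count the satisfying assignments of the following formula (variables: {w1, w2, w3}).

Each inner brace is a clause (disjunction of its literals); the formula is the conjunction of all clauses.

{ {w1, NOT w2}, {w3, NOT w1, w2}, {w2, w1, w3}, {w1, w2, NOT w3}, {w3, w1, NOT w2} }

3

There are 2^3 = 8 truth assignments over (w1, w2, w3).
Check each against the 5 clauses (columns in the order w1, w2, w3):
  F F F  ✗ fails (w2 OR w1 OR w3)
  F F T  ✗ fails (w1 OR w2 OR NOT w3)
  F T F  ✗ fails (w1 OR NOT w2)
  F T T  ✗ fails (w1 OR NOT w2)
  T F F  ✗ fails (w3 OR NOT w1 OR w2)
  T F T  ✓ satisfies all
  T T F  ✓ satisfies all
  T T T  ✓ satisfies all
3 of the 8 rows are models.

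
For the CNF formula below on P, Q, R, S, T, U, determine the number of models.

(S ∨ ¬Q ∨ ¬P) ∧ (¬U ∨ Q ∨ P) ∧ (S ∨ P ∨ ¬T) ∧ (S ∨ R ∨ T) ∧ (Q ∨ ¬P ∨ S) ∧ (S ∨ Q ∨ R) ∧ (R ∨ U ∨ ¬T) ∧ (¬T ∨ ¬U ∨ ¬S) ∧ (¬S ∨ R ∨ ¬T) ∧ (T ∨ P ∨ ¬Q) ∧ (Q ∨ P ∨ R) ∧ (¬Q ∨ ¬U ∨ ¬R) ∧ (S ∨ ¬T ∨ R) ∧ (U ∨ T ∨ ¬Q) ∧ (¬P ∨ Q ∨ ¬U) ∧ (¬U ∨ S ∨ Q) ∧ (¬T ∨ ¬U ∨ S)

9

There are 2^6 = 64 truth assignments over (P, Q, R, S, T, U).
Split on U. With U = True, the clauses containing U are satisfied and ¬U drops from the rest; 1 of the 2^5 = 32 assignments to the other variables satisfy what remains.
With U = False, by the same count on the reduced clause set, 8 assignments work.
(One model: P=F, Q=F, R=T, S=F, T=F, U=F.)
Total: 1 + 8 = 9.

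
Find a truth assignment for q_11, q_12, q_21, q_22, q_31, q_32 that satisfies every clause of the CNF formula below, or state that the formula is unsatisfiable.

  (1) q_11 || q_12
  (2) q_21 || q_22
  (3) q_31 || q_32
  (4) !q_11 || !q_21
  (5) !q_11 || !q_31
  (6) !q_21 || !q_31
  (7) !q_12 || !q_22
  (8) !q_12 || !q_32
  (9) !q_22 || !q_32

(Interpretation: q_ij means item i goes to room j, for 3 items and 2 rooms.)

UNSATISFIABLE

Case q_11 = true:
Unit clause (!q_21) forces q_21 = false.
Unit clause (q_22) forces q_22 = true.
Unit clause (!q_31) forces q_31 = false.
Unit clause (q_32) forces q_32 = true.
Now (!q_32) is unsatisfied and unit — conflict.
That branch fails; take q_11 = false instead.
Unit clause (q_12) forces q_12 = true.
Unit clause (!q_22) forces q_22 = false.
Unit clause (q_21) forces q_21 = true.
Unit clause (!q_31) forces q_31 = false.
Unit clause (q_32) forces q_32 = true.
Now (!q_32) is unsatisfied and unit — conflict.
Neither q_11 = true nor q_11 = false works.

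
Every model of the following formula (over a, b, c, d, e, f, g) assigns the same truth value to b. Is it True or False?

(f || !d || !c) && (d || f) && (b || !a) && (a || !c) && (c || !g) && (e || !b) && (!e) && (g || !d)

Suppose b = true.
Unit clause (e) forces e = true.
That conflicts with the unit clause (!e).
So every satisfying assignment has b = False.

False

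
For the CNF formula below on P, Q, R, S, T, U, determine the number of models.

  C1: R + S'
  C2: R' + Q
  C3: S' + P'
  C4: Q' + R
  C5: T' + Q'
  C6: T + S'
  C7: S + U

6

There are 2^6 = 64 truth assignments over (P, Q, R, S, T, U).
Split on Q. With Q = 1, the clauses containing Q are satisfied and Q' drops from the rest; 2 of the 2^5 = 32 assignments to the other variables satisfy what remains.
With Q = 0, by the same count on the reduced clause set, 4 assignments work.
(One model: P=F, Q=F, R=F, S=F, T=F, U=T.)
Total: 2 + 4 = 6.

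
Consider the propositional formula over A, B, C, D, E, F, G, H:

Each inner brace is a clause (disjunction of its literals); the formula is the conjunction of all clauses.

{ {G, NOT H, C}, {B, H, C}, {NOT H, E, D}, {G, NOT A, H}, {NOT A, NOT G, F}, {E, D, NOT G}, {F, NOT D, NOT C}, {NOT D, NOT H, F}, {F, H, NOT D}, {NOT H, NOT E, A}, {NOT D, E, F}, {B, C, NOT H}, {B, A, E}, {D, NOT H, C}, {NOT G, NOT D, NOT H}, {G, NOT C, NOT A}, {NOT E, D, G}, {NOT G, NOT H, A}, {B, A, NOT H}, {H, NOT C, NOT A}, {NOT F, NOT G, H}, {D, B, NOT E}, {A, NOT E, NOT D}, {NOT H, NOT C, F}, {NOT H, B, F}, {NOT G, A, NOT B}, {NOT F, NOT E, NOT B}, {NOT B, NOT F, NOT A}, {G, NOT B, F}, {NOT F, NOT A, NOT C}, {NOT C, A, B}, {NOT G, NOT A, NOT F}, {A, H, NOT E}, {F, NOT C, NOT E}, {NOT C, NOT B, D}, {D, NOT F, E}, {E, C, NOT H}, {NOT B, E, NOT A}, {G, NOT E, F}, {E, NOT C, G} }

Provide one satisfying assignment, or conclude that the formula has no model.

Case G = false:
Case H = false:
The clause (NOT A) is unit, so A = false.
The clause (NOT E) is unit, so E = false.
The clause (B) is unit, so B = true.
The clause (F) is unit, so F = true.
The clause (D) is unit, so D = true.
The clause (NOT C) is unit, so C = false.
Every clause now holds.

A ↦ false; B ↦ true; C ↦ false; D ↦ true; E ↦ false; F ↦ true; G ↦ false; H ↦ false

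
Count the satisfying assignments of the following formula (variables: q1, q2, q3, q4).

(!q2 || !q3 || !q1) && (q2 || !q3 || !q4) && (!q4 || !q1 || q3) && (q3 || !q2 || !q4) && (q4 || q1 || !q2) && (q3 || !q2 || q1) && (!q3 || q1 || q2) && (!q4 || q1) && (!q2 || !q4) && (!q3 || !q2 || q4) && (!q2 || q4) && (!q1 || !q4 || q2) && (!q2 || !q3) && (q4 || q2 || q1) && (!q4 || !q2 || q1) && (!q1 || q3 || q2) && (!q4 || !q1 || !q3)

1

There are 2^4 = 16 truth assignments over (q1, q2, q3, q4).
Split on q2. With q2 = true, the clauses containing q2 are satisfied and !q2 drops from the rest; 0 of the 2^3 = 8 assignments to the other variables satisfy what remains.
With q2 = false, by the same count on the reduced clause set, 1 assignment works.
(One model: q1=T, q2=F, q3=T, q4=F.)
Total: 0 + 1 = 1.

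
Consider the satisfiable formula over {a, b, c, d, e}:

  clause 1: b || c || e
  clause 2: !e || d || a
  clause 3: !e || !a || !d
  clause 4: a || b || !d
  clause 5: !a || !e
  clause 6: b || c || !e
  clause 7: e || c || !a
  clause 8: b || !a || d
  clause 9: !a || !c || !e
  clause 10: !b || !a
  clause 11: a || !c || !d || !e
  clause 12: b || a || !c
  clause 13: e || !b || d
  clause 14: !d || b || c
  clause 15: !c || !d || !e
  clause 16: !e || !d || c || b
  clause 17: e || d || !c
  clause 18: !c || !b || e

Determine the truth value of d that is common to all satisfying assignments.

True

Suppose d = false.
Suppose e = false.
The clause (!b) is unit, so b = false.
The clause (c) is unit, so c = true.
Now (!c) is unsatisfied and unit — conflict.
Undo e and try e = true.
The clause (a) is unit, so a = true.
Now (!a) is unsatisfied and unit — conflict.
Either choice for e ends in contradiction.
So every satisfying assignment has d = True.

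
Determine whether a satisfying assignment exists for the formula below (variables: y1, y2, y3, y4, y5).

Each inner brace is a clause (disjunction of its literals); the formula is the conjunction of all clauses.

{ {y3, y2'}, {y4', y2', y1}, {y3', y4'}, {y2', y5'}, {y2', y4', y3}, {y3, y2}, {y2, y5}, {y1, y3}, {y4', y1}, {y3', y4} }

No

Suppose y3 = 1.
The clause (y4') is unit, so y4 = 0.
That conflicts with the unit clause (y4).
That branch fails; take y3 = 0 instead.
The clause (y2') is unit, so y2 = 0.
That conflicts with the unit clause (y2).
Both values of y3 lead to a conflict.
No assignment satisfies every clause.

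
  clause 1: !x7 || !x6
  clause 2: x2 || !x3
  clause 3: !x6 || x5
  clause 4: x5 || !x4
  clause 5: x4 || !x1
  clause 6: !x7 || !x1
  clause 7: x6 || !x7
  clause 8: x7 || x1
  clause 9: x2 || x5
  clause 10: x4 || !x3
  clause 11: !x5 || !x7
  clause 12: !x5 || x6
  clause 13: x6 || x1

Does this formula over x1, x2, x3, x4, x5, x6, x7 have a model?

Yes, satisfiable

Suppose x7 = false.
The clause (x1) is unit, so x1 = true.
The clause (x4) is unit, so x4 = true.
The clause (x5) is unit, so x5 = true.
The clause (x6) is unit, so x6 = true.
Suppose x2 = true.
Every clause is now satisfied; x3 is unconstrained.
A satisfying assignment: x1 ↦ true,  x2 ↦ true,  x3 ↦ true,  x4 ↦ true,  x5 ↦ true,  x6 ↦ true,  x7 ↦ false.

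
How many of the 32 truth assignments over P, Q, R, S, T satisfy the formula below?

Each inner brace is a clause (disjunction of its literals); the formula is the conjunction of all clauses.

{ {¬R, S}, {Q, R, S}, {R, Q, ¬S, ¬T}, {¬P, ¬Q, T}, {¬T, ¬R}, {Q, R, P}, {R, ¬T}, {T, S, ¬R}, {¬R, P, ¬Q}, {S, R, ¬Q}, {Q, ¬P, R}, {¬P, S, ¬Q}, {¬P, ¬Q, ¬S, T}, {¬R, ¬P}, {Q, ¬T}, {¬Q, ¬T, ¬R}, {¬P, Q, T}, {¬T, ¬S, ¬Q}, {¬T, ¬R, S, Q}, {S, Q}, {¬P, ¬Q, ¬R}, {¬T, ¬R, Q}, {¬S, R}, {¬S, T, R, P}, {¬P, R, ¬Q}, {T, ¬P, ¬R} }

1

There are 2^5 = 32 truth assignments over (P, Q, R, S, T).
Split on S. With S = True, the clauses containing S are satisfied and ¬S drops from the rest; 1 of the 2^4 = 16 assignments to the other variables satisfy what remains.
With S = False, by the same count on the reduced clause set, 0 assignments work.
(One model: P=F, Q=F, R=T, S=T, T=F.)
Total: 1 + 0 = 1.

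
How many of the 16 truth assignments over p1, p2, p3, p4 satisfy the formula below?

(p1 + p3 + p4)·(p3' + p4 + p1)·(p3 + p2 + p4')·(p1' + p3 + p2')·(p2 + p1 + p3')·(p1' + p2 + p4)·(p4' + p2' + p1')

There are 2^4 = 16 truth assignments over (p1, p2, p3, p4).
Check each against the 7 clauses (columns in the order p1, p2, p3, p4):
  F F F F  ✗ fails (p1 + p3 + p4)
  F F F T  ✗ fails (p3 + p2 + p4')
  F F T F  ✗ fails (p3' + p4 + p1)
  F F T T  ✗ fails (p2 + p1 + p3')
  F T F F  ✗ fails (p1 + p3 + p4)
  F T F T  ✓ satisfies all
  F T T F  ✗ fails (p3' + p4 + p1)
  F T T T  ✓ satisfies all
  T F F F  ✗ fails (p1' + p2 + p4)
  T F F T  ✗ fails (p3 + p2 + p4')
  T F T F  ✗ fails (p1' + p2 + p4)
  T F T T  ✓ satisfies all
  T T F F  ✗ fails (p1' + p3 + p2')
  T T F T  ✗ fails (p1' + p3 + p2')
  T T T F  ✓ satisfies all
  T T T T  ✗ fails (p4' + p2' + p1')
4 of the 16 rows are models.

4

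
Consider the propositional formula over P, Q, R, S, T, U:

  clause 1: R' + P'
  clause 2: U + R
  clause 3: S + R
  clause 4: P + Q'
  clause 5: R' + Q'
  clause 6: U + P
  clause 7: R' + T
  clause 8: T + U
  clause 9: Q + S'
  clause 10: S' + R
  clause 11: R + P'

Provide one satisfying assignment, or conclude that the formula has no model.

P=0, Q=0, R=1, S=0, T=1, U=1

Branch on R: set R = 1.
Unit clause (P') forces P = 0.
Unit clause (Q') forces Q = 0.
Unit clause (U) forces U = 1.
Unit clause (T) forces T = 1.
Unit clause (S') forces S = 0.
All clauses are satisfied.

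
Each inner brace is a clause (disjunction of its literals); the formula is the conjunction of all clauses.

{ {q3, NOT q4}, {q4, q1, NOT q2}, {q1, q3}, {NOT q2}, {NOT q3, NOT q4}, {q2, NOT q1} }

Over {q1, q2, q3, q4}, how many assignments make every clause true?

1

There are 2^4 = 16 truth assignments over (q1, q2, q3, q4).
Check each against the 6 clauses (columns in the order q1, q2, q3, q4):
  F F F F  ✗ fails (q1 OR q3)
  F F F T  ✗ fails (q3 OR NOT q4)
  F F T F  ✓ satisfies all
  F F T T  ✗ fails (NOT q3 OR NOT q4)
  F T F F  ✗ fails (q4 OR q1 OR NOT q2)
  F T F T  ✗ fails (q3 OR NOT q4)
  F T T F  ✗ fails (q4 OR q1 OR NOT q2)
  F T T T  ✗ fails (NOT q2)
  T F F F  ✗ fails (q2 OR NOT q1)
  T F F T  ✗ fails (q3 OR NOT q4)
  T F T F  ✗ fails (q2 OR NOT q1)
  T F T T  ✗ fails (NOT q3 OR NOT q4)
  T T F F  ✗ fails (NOT q2)
  T T F T  ✗ fails (q3 OR NOT q4)
  T T T F  ✗ fails (NOT q2)
  T T T T  ✗ fails (NOT q2)
1 of the 16 rows is a model.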